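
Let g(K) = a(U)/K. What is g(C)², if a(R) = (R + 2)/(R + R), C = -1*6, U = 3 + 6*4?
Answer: 841/104976 ≈ 0.0080114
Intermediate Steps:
U = 27 (U = 3 + 24 = 27)
C = -6
a(R) = (2 + R)/(2*R) (a(R) = (2 + R)/((2*R)) = (2 + R)*(1/(2*R)) = (2 + R)/(2*R))
g(K) = 29/(54*K) (g(K) = ((½)*(2 + 27)/27)/K = ((½)*(1/27)*29)/K = 29/(54*K))
g(C)² = ((29/54)/(-6))² = ((29/54)*(-⅙))² = (-29/324)² = 841/104976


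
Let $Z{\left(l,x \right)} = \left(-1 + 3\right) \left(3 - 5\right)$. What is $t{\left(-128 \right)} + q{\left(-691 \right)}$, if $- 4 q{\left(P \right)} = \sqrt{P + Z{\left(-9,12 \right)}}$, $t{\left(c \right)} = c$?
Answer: $-128 - \frac{i \sqrt{695}}{4} \approx -128.0 - 6.5907 i$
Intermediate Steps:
$Z{\left(l,x \right)} = -4$ ($Z{\left(l,x \right)} = 2 \left(-2\right) = -4$)
$q{\left(P \right)} = - \frac{\sqrt{-4 + P}}{4}$ ($q{\left(P \right)} = - \frac{\sqrt{P - 4}}{4} = - \frac{\sqrt{-4 + P}}{4}$)
$t{\left(-128 \right)} + q{\left(-691 \right)} = -128 - \frac{\sqrt{-4 - 691}}{4} = -128 - \frac{\sqrt{-695}}{4} = -128 - \frac{i \sqrt{695}}{4}$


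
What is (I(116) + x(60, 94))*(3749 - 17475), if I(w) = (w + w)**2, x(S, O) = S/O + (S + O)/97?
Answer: -3368274804664/4559 ≈ -7.3882e+8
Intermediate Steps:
x(S, O) = O/97 + S/97 + S/O (x(S, O) = S/O + (O + S)*(1/97) = S/O + (O/97 + S/97) = O/97 + S/97 + S/O)
I(w) = 4*w**2 (I(w) = (2*w)**2 = 4*w**2)
(I(116) + x(60, 94))*(3749 - 17475) = (4*116**2 + (60 + (1/97)*94*(94 + 60))/94)*(3749 - 17475) = (4*13456 + (60 + (1/97)*94*154)/94)*(-13726) = (53824 + (60 + 14476/97)/94)*(-13726) = (53824 + (1/94)*(20296/97))*(-13726) = (53824 + 10148/4559)*(-13726) = (245393764/4559)*(-13726) = -3368274804664/4559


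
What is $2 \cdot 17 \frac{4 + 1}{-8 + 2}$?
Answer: $- \frac{85}{3} \approx -28.333$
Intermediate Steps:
$2 \cdot 17 \frac{4 + 1}{-8 + 2} = 34 \frac{5}{-6} = 34 \cdot 5 \left(- \frac{1}{6}\right) = 34 \left(- \frac{5}{6}\right) = - \frac{85}{3}$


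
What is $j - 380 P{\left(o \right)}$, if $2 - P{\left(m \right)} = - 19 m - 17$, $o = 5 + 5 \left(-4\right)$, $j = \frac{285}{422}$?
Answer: $\frac{42656045}{422} \approx 1.0108 \cdot 10^{5}$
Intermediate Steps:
$j = \frac{285}{422}$ ($j = 285 \cdot \frac{1}{422} = \frac{285}{422} \approx 0.67536$)
$o = -15$ ($o = 5 - 20 = -15$)
$P{\left(m \right)} = 19 + 19 m$ ($P{\left(m \right)} = 2 - \left(- 19 m - 17\right) = 2 - \left(-17 - 19 m\right) = 2 + \left(17 + 19 m\right) = 19 + 19 m$)
$j - 380 P{\left(o \right)} = \frac{285}{422} - 380 \left(19 + 19 \left(-15\right)\right) = \frac{285}{422} - 380 \left(19 - 285\right) = \frac{285}{422} - -101080 = \frac{285}{422} + 101080 = \frac{42656045}{422}$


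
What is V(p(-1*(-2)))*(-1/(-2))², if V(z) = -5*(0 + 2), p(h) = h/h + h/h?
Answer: -5/2 ≈ -2.5000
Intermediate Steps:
p(h) = 2 (p(h) = 1 + 1 = 2)
V(z) = -10 (V(z) = -5*2 = -10)
V(p(-1*(-2)))*(-1/(-2))² = -10*(-1/(-2))² = -10*(-1*(-½))² = -10*(½)² = -10*¼ = -5/2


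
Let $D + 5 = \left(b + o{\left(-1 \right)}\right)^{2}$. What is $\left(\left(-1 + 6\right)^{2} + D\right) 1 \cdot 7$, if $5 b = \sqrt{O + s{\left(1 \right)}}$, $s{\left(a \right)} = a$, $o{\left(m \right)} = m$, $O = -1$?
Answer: $147$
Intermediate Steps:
$b = 0$ ($b = \frac{\sqrt{-1 + 1}}{5} = \frac{\sqrt{0}}{5} = \frac{1}{5} \cdot 0 = 0$)
$D = -4$ ($D = -5 + \left(0 - 1\right)^{2} = -5 + \left(-1\right)^{2} = -5 + 1 = -4$)
$\left(\left(-1 + 6\right)^{2} + D\right) 1 \cdot 7 = \left(\left(-1 + 6\right)^{2} - 4\right) 1 \cdot 7 = \left(5^{2} - 4\right) 7 = \left(25 - 4\right) 7 = 21 \cdot 7 = 147$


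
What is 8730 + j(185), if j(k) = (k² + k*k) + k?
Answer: 77365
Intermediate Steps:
j(k) = k + 2*k² (j(k) = (k² + k²) + k = 2*k² + k = k + 2*k²)
8730 + j(185) = 8730 + 185*(1 + 2*185) = 8730 + 185*(1 + 370) = 8730 + 185*371 = 8730 + 68635 = 77365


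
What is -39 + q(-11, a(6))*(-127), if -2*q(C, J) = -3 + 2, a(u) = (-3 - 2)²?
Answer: -205/2 ≈ -102.50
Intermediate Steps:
a(u) = 25 (a(u) = (-5)² = 25)
q(C, J) = ½ (q(C, J) = -(-3 + 2)/2 = -½*(-1) = ½)
-39 + q(-11, a(6))*(-127) = -39 + (½)*(-127) = -39 - 127/2 = -205/2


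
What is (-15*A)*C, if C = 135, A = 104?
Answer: -210600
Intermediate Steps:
(-15*A)*C = -15*104*135 = -1560*135 = -210600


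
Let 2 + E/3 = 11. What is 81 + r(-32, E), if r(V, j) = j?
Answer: 108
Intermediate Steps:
E = 27 (E = -6 + 3*11 = -6 + 33 = 27)
81 + r(-32, E) = 81 + 27 = 108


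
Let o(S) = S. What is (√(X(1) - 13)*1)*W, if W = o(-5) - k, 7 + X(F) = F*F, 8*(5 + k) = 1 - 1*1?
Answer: 0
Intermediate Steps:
k = -5 (k = -5 + (1 - 1*1)/8 = -5 + (1 - 1)/8 = -5 + (⅛)*0 = -5 + 0 = -5)
X(F) = -7 + F² (X(F) = -7 + F*F = -7 + F²)
W = 0 (W = -5 - 1*(-5) = -5 + 5 = 0)
(√(X(1) - 13)*1)*W = (√((-7 + 1²) - 13)*1)*0 = (√((-7 + 1) - 13)*1)*0 = (√(-6 - 13)*1)*0 = (√(-19)*1)*0 = ((I*√19)*1)*0 = (I*√19)*0 = 0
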